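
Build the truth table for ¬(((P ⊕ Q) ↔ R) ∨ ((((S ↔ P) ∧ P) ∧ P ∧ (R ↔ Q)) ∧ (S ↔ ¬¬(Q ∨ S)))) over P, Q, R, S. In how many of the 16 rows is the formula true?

P  Q  R  S  |  (P ⊕ Q)  ((P ⊕ Q) ↔ R)  (S ↔ P)  ((S ↔ P) ∧ P)  (R ↔ Q)  (Q ∨ S)  ¬(Q ∨ S)  ¬¬(Q ∨ S)  (S ↔ ¬¬(Q ∨ S))  φ
F  F  F  F  |     F           T           T           F           T        F        T          F             T         F
F  F  F  T  |     F           T           F           F           T        T        F          T             T         F
F  F  T  F  |     F           F           T           F           F        F        T          F             T         T
F  F  T  T  |     F           F           F           F           F        T        F          T             T         T
F  T  F  F  |     T           F           T           F           F        T        F          T             F         T
F  T  F  T  |     T           F           F           F           F        T        F          T             T         T
F  T  T  F  |     T           T           T           F           T        T        F          T             F         F
F  T  T  T  |     T           T           F           F           T        T        F          T             T         F
T  F  F  F  |     T           F           F           F           T        F        T          F             T         T
T  F  F  T  |     T           F           T           T           T        T        F          T             T         F
T  F  T  F  |     T           T           F           F           F        F        T          F             T         F
T  F  T  T  |     T           T           T           T           F        T        F          T             T         F
T  T  F  F  |     F           T           F           F           F        T        F          T             F         F
T  T  F  T  |     F           T           T           T           F        T        F          T             T         F
T  T  T  F  |     F           F           F           F           T        T        F          T             F         T
T  T  T  T  |     F           F           T           T           T        T        F          T             T         F
The formula is true on 6 of the 16 rows.

6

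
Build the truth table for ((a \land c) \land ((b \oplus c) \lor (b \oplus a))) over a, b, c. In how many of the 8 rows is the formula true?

a  b  c  |  (a \land c)  (b \oplus c)  (b \oplus a)  φ
1  1  1  |       1            0             0        0
1  1  0  |       0            1             0        0
1  0  1  |       1            1             1        1
1  0  0  |       0            0             1        0
0  1  1  |       0            0             1        0
0  1  0  |       0            1             1        0
0  0  1  |       0            1             0        0
0  0  0  |       0            0             0        0
The formula is true on 1 of the 8 rows.

1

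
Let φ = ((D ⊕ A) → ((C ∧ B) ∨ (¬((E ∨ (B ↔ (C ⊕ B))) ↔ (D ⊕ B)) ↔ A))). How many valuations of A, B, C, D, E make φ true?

26

A | B | C | D | E || φ
F | F | F | F | F || T
F | F | F | F | T || T
F | F | F | T | F || T
F | F | F | T | T || T
F | F | T | F | F || T
F | F | T | F | T || T
F | F | T | T | F || F
F | F | T | T | T || T
F | T | F | F | F || T
F | T | F | F | T || T
F | T | F | T | F || F
F | T | F | T | T || F
F | T | T | F | F || T
F | T | T | F | T || T
F | T | T | T | F || T
F | T | T | T | T || T
T | F | F | F | F || T
T | F | F | F | T || T
T | F | F | T | F || T
T | F | F | T | T || T
T | F | T | F | F || F
T | F | T | F | T || T
T | F | T | T | F || T
T | F | T | T | T || T
T | T | F | F | F || F
T | T | F | F | T || F
T | T | F | T | F || T
T | T | F | T | T || T
T | T | T | F | F || T
T | T | T | F | T || T
T | T | T | T | F || T
T | T | T | T | T || T
The formula is true on 26 of the 32 rows.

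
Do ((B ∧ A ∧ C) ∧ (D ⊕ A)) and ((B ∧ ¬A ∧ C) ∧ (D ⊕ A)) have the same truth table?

not equivalent

A | B | C | D | φ | ψ
- | - | - | - | - | -
F | F | F | F | F | F
F | F | F | T | F | F
F | F | T | F | F | F
F | F | T | T | F | F
F | T | F | F | F | F
F | T | F | T | F | F
F | T | T | F | F | F
F | T | T | T | F | T
T | F | F | F | F | F
T | F | F | T | F | F
T | F | T | F | F | F
T | F | T | T | F | F
T | T | F | F | F | F
T | T | F | T | F | F
T | T | T | F | T | F
T | T | T | T | F | F
The columns differ at A=F, B=T, C=T, D=T (φ=F, ψ=T), so they are not equivalent.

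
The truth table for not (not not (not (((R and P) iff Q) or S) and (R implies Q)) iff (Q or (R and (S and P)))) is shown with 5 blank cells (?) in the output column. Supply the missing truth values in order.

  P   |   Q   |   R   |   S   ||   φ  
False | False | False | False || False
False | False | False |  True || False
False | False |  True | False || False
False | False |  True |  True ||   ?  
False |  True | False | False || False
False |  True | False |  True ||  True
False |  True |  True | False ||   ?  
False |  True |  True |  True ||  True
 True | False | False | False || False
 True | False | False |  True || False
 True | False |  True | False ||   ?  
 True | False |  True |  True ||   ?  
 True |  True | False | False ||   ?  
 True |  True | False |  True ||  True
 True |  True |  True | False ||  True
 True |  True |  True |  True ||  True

Row 4: not not (not (((R and P) iff Q) or S) and (R implies Q)) = False, (Q or (R and (S and P))) = False, (not not (not (((R and P) iff Q) or S) and (R implies Q)) iff (Q or (R and (S and P)))) = True, so the formula = False.
Row 7: not not (not (((R and P) iff Q) or S) and (R implies Q)) = True, (Q or (R and (S and P))) = True, (not not (not (((R and P) iff Q) or S) and (R implies Q)) iff (Q or (R and (S and P)))) = True, so the formula = False.
Row 11: not not (not (((R and P) iff Q) or S) and (R implies Q)) = False, (Q or (R and (S and P))) = False, (not not (not (((R and P) iff Q) or S) and (R implies Q)) iff (Q or (R and (S and P)))) = True, so the formula = False.
Row 12: not not (not (((R and P) iff Q) or S) and (R implies Q)) = False, (Q or (R and (S and P))) = True, (not not (not (((R and P) iff Q) or S) and (R implies Q)) iff (Q or (R and (S and P)))) = False, so the formula = True.
Row 13: not not (not (((R and P) iff Q) or S) and (R implies Q)) = True, (Q or (R and (S and P))) = True, (not not (not (((R and P) iff Q) or S) and (R implies Q)) iff (Q or (R and (S and P)))) = True, so the formula = False.

False, False, False, True, False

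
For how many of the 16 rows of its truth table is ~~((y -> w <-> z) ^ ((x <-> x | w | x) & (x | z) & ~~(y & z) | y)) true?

x | y | z | w || φ
0 | 0 | 0 | 0 || 0
0 | 0 | 0 | 1 || 0
0 | 0 | 1 | 0 || 1
0 | 0 | 1 | 1 || 1
0 | 1 | 0 | 0 || 0
0 | 1 | 0 | 1 || 1
0 | 1 | 1 | 0 || 1
0 | 1 | 1 | 1 || 0
1 | 0 | 0 | 0 || 0
1 | 0 | 0 | 1 || 0
1 | 0 | 1 | 0 || 1
1 | 0 | 1 | 1 || 1
1 | 1 | 0 | 0 || 0
1 | 1 | 0 | 1 || 1
1 | 1 | 1 | 0 || 1
1 | 1 | 1 | 1 || 0
The formula is true on 8 of the 16 rows.

8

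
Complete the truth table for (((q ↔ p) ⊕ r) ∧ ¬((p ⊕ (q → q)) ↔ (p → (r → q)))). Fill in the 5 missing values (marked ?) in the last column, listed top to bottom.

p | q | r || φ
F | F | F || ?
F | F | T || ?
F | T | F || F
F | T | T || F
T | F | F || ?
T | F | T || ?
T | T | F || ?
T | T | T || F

Row p=F, q=F, r=F: ((q ↔ p) ⊕ r) = T, ¬((p ⊕ (q → q)) ↔ (p → (r → q))) = F, so the formula = F.
Row p=F, q=F, r=T: ((q ↔ p) ⊕ r) = F, ¬((p ⊕ (q → q)) ↔ (p → (r → q))) = F, so the formula = F.
Row p=T, q=F, r=F: ((q ↔ p) ⊕ r) = F, ¬((p ⊕ (q → q)) ↔ (p → (r → q))) = T, so the formula = F.
Row p=T, q=F, r=T: ((q ↔ p) ⊕ r) = T, ¬((p ⊕ (q → q)) ↔ (p → (r → q))) = F, so the formula = F.
Row p=T, q=T, r=F: ((q ↔ p) ⊕ r) = T, ¬((p ⊕ (q → q)) ↔ (p → (r → q))) = T, so the formula = T.

F, F, F, F, T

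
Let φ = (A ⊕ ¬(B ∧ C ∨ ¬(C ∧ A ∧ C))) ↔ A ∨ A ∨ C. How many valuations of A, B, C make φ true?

A  B  C  |  φ
0  0  0  |  1
0  0  1  |  0
0  1  0  |  1
0  1  1  |  0
1  0  0  |  1
1  0  1  |  0
1  1  0  |  1
1  1  1  |  1
The formula is true on 5 of the 8 rows.

5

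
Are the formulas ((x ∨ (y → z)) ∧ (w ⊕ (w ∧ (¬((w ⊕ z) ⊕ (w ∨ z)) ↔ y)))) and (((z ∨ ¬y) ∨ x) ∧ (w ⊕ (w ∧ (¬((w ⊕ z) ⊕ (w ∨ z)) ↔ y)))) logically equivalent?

equivalent

x  y  z  w  |  φ  ψ
F  F  F  F  |  F  F
F  F  F  T  |  T  T
F  F  T  F  |  F  F
F  F  T  T  |  F  F
F  T  F  F  |  F  F
F  T  F  T  |  F  F
F  T  T  F  |  F  F
F  T  T  T  |  T  T
T  F  F  F  |  F  F
T  F  F  T  |  T  T
T  F  T  F  |  F  F
T  F  T  T  |  F  F
T  T  F  F  |  F  F
T  T  F  T  |  F  F
T  T  T  F  |  F  F
T  T  T  T  |  T  T
The columns for φ and ψ agree on every row, so they are logically equivalent.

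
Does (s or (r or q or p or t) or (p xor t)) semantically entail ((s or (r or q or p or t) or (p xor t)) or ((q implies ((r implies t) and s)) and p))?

yes

p | q | r | s | t | φ | ψ
- | - | - | - | - | - | -
0 | 0 | 0 | 0 | 0 | 0 | 0
0 | 0 | 0 | 0 | 1 | 1 | 1
0 | 0 | 0 | 1 | 0 | 1 | 1
0 | 0 | 0 | 1 | 1 | 1 | 1
0 | 0 | 1 | 0 | 0 | 1 | 1
0 | 0 | 1 | 0 | 1 | 1 | 1
0 | 0 | 1 | 1 | 0 | 1 | 1
0 | 0 | 1 | 1 | 1 | 1 | 1
0 | 1 | 0 | 0 | 0 | 1 | 1
0 | 1 | 0 | 0 | 1 | 1 | 1
0 | 1 | 0 | 1 | 0 | 1 | 1
0 | 1 | 0 | 1 | 1 | 1 | 1
0 | 1 | 1 | 0 | 0 | 1 | 1
0 | 1 | 1 | 0 | 1 | 1 | 1
0 | 1 | 1 | 1 | 0 | 1 | 1
0 | 1 | 1 | 1 | 1 | 1 | 1
1 | 0 | 0 | 0 | 0 | 1 | 1
1 | 0 | 0 | 0 | 1 | 1 | 1
1 | 0 | 0 | 1 | 0 | 1 | 1
1 | 0 | 0 | 1 | 1 | 1 | 1
1 | 0 | 1 | 0 | 0 | 1 | 1
1 | 0 | 1 | 0 | 1 | 1 | 1
1 | 0 | 1 | 1 | 0 | 1 | 1
1 | 0 | 1 | 1 | 1 | 1 | 1
1 | 1 | 0 | 0 | 0 | 1 | 1
1 | 1 | 0 | 0 | 1 | 1 | 1
1 | 1 | 0 | 1 | 0 | 1 | 1
1 | 1 | 0 | 1 | 1 | 1 | 1
1 | 1 | 1 | 0 | 0 | 1 | 1
1 | 1 | 1 | 0 | 1 | 1 | 1
1 | 1 | 1 | 1 | 0 | 1 | 1
1 | 1 | 1 | 1 | 1 | 1 | 1
In every row where φ is true, ψ is also true, so φ ⊨ ψ.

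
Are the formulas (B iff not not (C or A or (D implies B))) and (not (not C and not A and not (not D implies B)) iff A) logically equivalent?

A | B | C | D || φ | ψ
1 | 1 | 1 | 1 || 1 | 1
1 | 1 | 1 | 0 || 1 | 1
1 | 1 | 0 | 1 || 1 | 1
1 | 1 | 0 | 0 || 1 | 1
1 | 0 | 1 | 1 || 0 | 1
1 | 0 | 1 | 0 || 0 | 1
1 | 0 | 0 | 1 || 0 | 1
1 | 0 | 0 | 0 || 0 | 1
0 | 1 | 1 | 1 || 1 | 0
0 | 1 | 1 | 0 || 1 | 0
0 | 1 | 0 | 1 || 1 | 0
0 | 1 | 0 | 0 || 1 | 0
0 | 0 | 1 | 1 || 0 | 0
0 | 0 | 1 | 0 || 0 | 0
0 | 0 | 0 | 1 || 1 | 0
0 | 0 | 0 | 0 || 0 | 1
The columns differ at A=1, B=0, C=1, D=1 (φ=0, ψ=1), so they are not equivalent.

not equivalent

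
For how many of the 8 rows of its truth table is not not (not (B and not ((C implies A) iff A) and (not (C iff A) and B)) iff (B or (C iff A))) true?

A  B  C  |  φ
1  1  1  |  1
1  1  0  |  1
1  0  1  |  1
1  0  0  |  0
0  1  1  |  1
0  1  0  |  1
0  0  1  |  0
0  0  0  |  1
The formula is true on 6 of the 8 rows.

6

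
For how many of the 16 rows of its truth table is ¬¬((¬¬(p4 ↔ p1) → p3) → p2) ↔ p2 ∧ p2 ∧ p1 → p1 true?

10

p1  p2  p3  p4  |  φ
1   1   1   1   |  1
1   1   1   0   |  1
1   1   0   1   |  1
1   1   0   0   |  1
1   0   1   1   |  0
1   0   1   0   |  0
1   0   0   1   |  1
1   0   0   0   |  0
0   1   1   1   |  1
0   1   1   0   |  1
0   1   0   1   |  1
0   1   0   0   |  1
0   0   1   1   |  0
0   0   1   0   |  0
0   0   0   1   |  0
0   0   0   0   |  1
The formula is true on 10 of the 16 rows.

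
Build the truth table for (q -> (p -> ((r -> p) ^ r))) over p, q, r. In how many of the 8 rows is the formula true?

7

p  q  r  |  (r -> p)  ((r -> p) ^ r)  (p -> ((r -> p) ^ r))  (q -> (p -> ((r -> p) ^ r)))
0  0  0  |     1            1                   1                         1              
0  0  1  |     0            1                   1                         1              
0  1  0  |     1            1                   1                         1              
0  1  1  |     0            1                   1                         1              
1  0  0  |     1            1                   1                         1              
1  0  1  |     1            0                   0                         1              
1  1  0  |     1            1                   1                         1              
1  1  1  |     1            0                   0                         0              
The formula is true on 7 of the 8 rows.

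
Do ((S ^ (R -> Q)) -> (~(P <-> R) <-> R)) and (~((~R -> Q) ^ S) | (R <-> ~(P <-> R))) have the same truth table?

P | Q | R | S || φ | ψ
T | T | T | T || T | T
T | T | T | F || F | F
T | T | F | T || T | T
T | T | F | F || F | F
T | F | T | T || F | T
T | F | T | F || T | F
T | F | F | T || T | F
T | F | F | F || F | T
F | T | T | T || T | T
F | T | T | F || T | T
F | T | F | T || T | T
F | T | F | F || T | T
F | F | T | T || T | T
F | F | T | F || T | T
F | F | F | T || T | T
F | F | F | F || T | T
The columns differ at P=T, Q=F, R=T, S=T (φ=F, ψ=T), so they are not equivalent.

not equivalent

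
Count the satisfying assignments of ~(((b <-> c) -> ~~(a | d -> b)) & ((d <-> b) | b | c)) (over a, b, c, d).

a | b | c | d | φ
- | - | - | - | -
F | F | F | F | F
F | F | F | T | T
F | F | T | F | F
F | F | T | T | F
F | T | F | F | F
F | T | F | T | F
F | T | T | F | F
F | T | T | T | F
T | F | F | F | T
T | F | F | T | T
T | F | T | F | F
T | F | T | T | F
T | T | F | F | F
T | T | F | T | F
T | T | T | F | F
T | T | T | T | F
The formula is true on 3 of the 16 rows.

3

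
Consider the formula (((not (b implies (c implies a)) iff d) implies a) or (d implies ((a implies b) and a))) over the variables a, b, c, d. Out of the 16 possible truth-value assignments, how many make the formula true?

15

a | b | c | d | (c implies a) | (b implies (c implies a)) | (a implies b) | ((a implies b) and a) | φ
- | - | - | - | ------------- | ------------------------- | ------------- | --------------------- | -
F | F | F | F |       T       |             T             |       T       |           F           | T
F | F | F | T |       T       |             T             |       T       |           F           | T
F | F | T | F |       F       |             T             |       T       |           F           | T
F | F | T | T |       F       |             T             |       T       |           F           | T
F | T | F | F |       T       |             T             |       T       |           F           | T
F | T | F | T |       T       |             T             |       T       |           F           | T
F | T | T | F |       F       |             F             |       T       |           F           | T
F | T | T | T |       F       |             F             |       T       |           F           | F
T | F | F | F |       T       |             T             |       F       |           F           | T
T | F | F | T |       T       |             T             |       F       |           F           | T
T | F | T | F |       T       |             T             |       F       |           F           | T
T | F | T | T |       T       |             T             |       F       |           F           | T
T | T | F | F |       T       |             T             |       T       |           T           | T
T | T | F | T |       T       |             T             |       T       |           T           | T
T | T | T | F |       T       |             T             |       T       |           T           | T
T | T | T | T |       T       |             T             |       T       |           T           | T
The formula is true on 15 of the 16 rows.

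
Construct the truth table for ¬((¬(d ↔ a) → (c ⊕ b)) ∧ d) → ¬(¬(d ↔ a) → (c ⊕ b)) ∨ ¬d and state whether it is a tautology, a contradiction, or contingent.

a  b  c  d  |  (d ↔ a)  ¬(d ↔ a)  (c ⊕ b)  (¬(d ↔ a) → (c ⊕ b))  ((¬(d ↔ a) → (c ⊕ b)) ∧ d)  ¬((¬(d ↔ a) → (c ⊕ b)) ∧ d)  ¬(¬(d ↔ a) → (c ⊕ b))  ¬d  (¬(¬(d ↔ a) → (c ⊕ b)) ∨ ¬d)  φ
0  0  0  0  |     1        0         0              1                        0                            1                         0            1                1                1
0  0  0  1  |     0        1         0              0                        0                            1                         1            0                1                1
0  0  1  0  |     1        0         1              1                        0                            1                         0            1                1                1
0  0  1  1  |     0        1         1              1                        1                            0                         0            0                0                1
0  1  0  0  |     1        0         1              1                        0                            1                         0            1                1                1
0  1  0  1  |     0        1         1              1                        1                            0                         0            0                0                1
0  1  1  0  |     1        0         0              1                        0                            1                         0            1                1                1
0  1  1  1  |     0        1         0              0                        0                            1                         1            0                1                1
1  0  0  0  |     0        1         0              0                        0                            1                         1            1                1                1
1  0  0  1  |     1        0         0              1                        1                            0                         0            0                0                1
1  0  1  0  |     0        1         1              1                        0                            1                         0            1                1                1
1  0  1  1  |     1        0         1              1                        1                            0                         0            0                0                1
1  1  0  0  |     0        1         1              1                        0                            1                         0            1                1                1
1  1  0  1  |     1        0         1              1                        1                            0                         0            0                0                1
1  1  1  0  |     0        1         0              0                        0                            1                         1            1                1                1
1  1  1  1  |     1        0         0              1                        1                            0                         0            0                0                1
Every row is 1, so the formula is a tautology.

tautology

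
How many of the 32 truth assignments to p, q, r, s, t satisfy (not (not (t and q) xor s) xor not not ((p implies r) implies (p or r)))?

p | q | r | s | t | φ
- | - | - | - | - | -
T | T | T | T | T | T
T | T | T | T | F | F
T | T | T | F | T | F
T | T | T | F | F | T
T | T | F | T | T | T
T | T | F | T | F | F
T | T | F | F | T | F
T | T | F | F | F | T
T | F | T | T | T | F
T | F | T | T | F | F
T | F | T | F | T | T
T | F | T | F | F | T
T | F | F | T | T | F
T | F | F | T | F | F
T | F | F | F | T | T
T | F | F | F | F | T
F | T | T | T | T | T
F | T | T | T | F | F
F | T | T | F | T | F
F | T | T | F | F | T
F | T | F | T | T | F
F | T | F | T | F | T
F | T | F | F | T | T
F | T | F | F | F | F
F | F | T | T | T | F
F | F | T | T | F | F
F | F | T | F | T | T
F | F | T | F | F | T
F | F | F | T | T | T
F | F | F | T | F | T
F | F | F | F | T | F
F | F | F | F | F | F
The formula is true on 16 of the 32 rows.

16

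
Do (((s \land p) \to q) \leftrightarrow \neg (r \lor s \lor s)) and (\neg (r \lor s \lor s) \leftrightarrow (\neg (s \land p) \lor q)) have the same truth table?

equivalent

p | q | r | s | φ | ψ
- | - | - | - | - | -
T | T | T | T | F | F
T | T | T | F | F | F
T | T | F | T | F | F
T | T | F | F | T | T
T | F | T | T | T | T
T | F | T | F | F | F
T | F | F | T | T | T
T | F | F | F | T | T
F | T | T | T | F | F
F | T | T | F | F | F
F | T | F | T | F | F
F | T | F | F | T | T
F | F | T | T | F | F
F | F | T | F | F | F
F | F | F | T | F | F
F | F | F | F | T | T
The columns for φ and ψ agree on every row, so they are logically equivalent.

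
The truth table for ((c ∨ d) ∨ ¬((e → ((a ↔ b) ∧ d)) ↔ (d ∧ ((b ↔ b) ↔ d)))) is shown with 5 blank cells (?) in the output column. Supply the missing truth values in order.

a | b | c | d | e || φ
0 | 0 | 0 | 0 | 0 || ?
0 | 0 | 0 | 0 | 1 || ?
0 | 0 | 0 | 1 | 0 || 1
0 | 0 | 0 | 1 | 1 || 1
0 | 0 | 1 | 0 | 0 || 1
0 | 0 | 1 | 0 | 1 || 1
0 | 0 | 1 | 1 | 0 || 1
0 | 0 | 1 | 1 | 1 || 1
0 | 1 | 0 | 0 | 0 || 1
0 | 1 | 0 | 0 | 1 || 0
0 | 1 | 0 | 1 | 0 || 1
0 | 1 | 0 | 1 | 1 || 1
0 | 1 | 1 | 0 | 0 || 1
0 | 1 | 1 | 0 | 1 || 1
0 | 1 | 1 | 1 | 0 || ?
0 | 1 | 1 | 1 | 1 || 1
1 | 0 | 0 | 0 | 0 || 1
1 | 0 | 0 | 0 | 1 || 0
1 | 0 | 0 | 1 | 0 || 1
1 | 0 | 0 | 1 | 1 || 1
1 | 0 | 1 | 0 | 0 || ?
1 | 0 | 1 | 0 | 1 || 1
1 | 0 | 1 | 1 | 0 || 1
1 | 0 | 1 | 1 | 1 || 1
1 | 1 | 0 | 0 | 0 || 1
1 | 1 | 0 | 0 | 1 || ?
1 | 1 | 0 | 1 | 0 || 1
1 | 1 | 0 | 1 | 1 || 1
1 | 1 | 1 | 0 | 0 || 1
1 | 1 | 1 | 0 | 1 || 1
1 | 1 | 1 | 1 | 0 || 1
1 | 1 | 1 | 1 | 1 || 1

Row a=0, b=0, c=0, d=0, e=0: (c ∨ d) = 0, ¬((e → ((a ↔ b) ∧ d)) ↔ (d ∧ ((b ↔ b) ↔ d))) = 1, so the formula = 1.
Row a=0, b=0, c=0, d=0, e=1: (c ∨ d) = 0, ¬((e → ((a ↔ b) ∧ d)) ↔ (d ∧ ((b ↔ b) ↔ d))) = 0, so the formula = 0.
Row a=0, b=1, c=1, d=1, e=0: (c ∨ d) = 1, ¬((e → ((a ↔ b) ∧ d)) ↔ (d ∧ ((b ↔ b) ↔ d))) = 0, so the formula = 1.
Row a=1, b=0, c=1, d=0, e=0: (c ∨ d) = 1, ¬((e → ((a ↔ b) ∧ d)) ↔ (d ∧ ((b ↔ b) ↔ d))) = 1, so the formula = 1.
Row a=1, b=1, c=0, d=0, e=1: (c ∨ d) = 0, ¬((e → ((a ↔ b) ∧ d)) ↔ (d ∧ ((b ↔ b) ↔ d))) = 0, so the formula = 0.

1, 0, 1, 1, 0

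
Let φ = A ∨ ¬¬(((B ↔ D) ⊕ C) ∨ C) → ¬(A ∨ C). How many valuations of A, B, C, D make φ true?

A  B  C  D  |  (B ↔ D)  ((B ↔ D) ⊕ C)  (((B ↔ D) ⊕ C) ∨ C)  ¬(((B ↔ D) ⊕ C) ∨ C)  ¬¬(((B ↔ D) ⊕ C) ∨ C)  (A ∨ ¬¬(((B ↔ D) ⊕ C) ∨ C))  (A ∨ C)  ¬(A ∨ C)  φ
T  T  T  T  |     T           F                 T                    F                      T                         T                  T        F      F
T  T  T  F  |     F           T                 T                    F                      T                         T                  T        F      F
T  T  F  T  |     T           T                 T                    F                      T                         T                  T        F      F
T  T  F  F  |     F           F                 F                    T                      F                         T                  T        F      F
T  F  T  T  |     F           T                 T                    F                      T                         T                  T        F      F
T  F  T  F  |     T           F                 T                    F                      T                         T                  T        F      F
T  F  F  T  |     F           F                 F                    T                      F                         T                  T        F      F
T  F  F  F  |     T           T                 T                    F                      T                         T                  T        F      F
F  T  T  T  |     T           F                 T                    F                      T                         T                  T        F      F
F  T  T  F  |     F           T                 T                    F                      T                         T                  T        F      F
F  T  F  T  |     T           T                 T                    F                      T                         T                  F        T      T
F  T  F  F  |     F           F                 F                    T                      F                         F                  F        T      T
F  F  T  T  |     F           T                 T                    F                      T                         T                  T        F      F
F  F  T  F  |     T           F                 T                    F                      T                         T                  T        F      F
F  F  F  T  |     F           F                 F                    T                      F                         F                  F        T      T
F  F  F  F  |     T           T                 T                    F                      T                         T                  F        T      T
The formula is true on 4 of the 16 rows.

4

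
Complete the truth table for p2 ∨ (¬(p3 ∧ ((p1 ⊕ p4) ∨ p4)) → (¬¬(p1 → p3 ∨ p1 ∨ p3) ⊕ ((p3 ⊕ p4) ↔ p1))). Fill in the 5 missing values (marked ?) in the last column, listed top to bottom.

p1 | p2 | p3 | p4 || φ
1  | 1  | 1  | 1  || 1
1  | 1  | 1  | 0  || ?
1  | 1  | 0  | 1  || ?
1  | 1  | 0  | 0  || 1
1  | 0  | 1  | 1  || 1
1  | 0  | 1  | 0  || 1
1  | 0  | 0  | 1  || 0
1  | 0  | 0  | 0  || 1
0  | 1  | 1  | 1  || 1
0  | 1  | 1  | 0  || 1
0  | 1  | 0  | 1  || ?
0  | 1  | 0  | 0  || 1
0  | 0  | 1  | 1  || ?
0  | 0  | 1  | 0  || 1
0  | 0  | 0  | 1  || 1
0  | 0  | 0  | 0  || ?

1, 1, 1, 1, 0

Row p1=1, p2=1, p3=1, p4=0: (¬(p3 ∧ ((p1 ⊕ p4) ∨ p4)) → (¬¬(p1 → p3 ∨ p1 ∨ p3) ⊕ ((p3 ⊕ p4) ↔ p1))) = 1, so the formula = 1.
Row p1=1, p2=1, p3=0, p4=1: (¬(p3 ∧ ((p1 ⊕ p4) ∨ p4)) → (¬¬(p1 → p3 ∨ p1 ∨ p3) ⊕ ((p3 ⊕ p4) ↔ p1))) = 0, so the formula = 1.
Row p1=0, p2=1, p3=0, p4=1: (¬(p3 ∧ ((p1 ⊕ p4) ∨ p4)) → (¬¬(p1 → p3 ∨ p1 ∨ p3) ⊕ ((p3 ⊕ p4) ↔ p1))) = 1, so the formula = 1.
Row p1=0, p2=0, p3=1, p4=1: (¬(p3 ∧ ((p1 ⊕ p4) ∨ p4)) → (¬¬(p1 → p3 ∨ p1 ∨ p3) ⊕ ((p3 ⊕ p4) ↔ p1))) = 1, so the formula = 1.
Row p1=0, p2=0, p3=0, p4=0: (¬(p3 ∧ ((p1 ⊕ p4) ∨ p4)) → (¬¬(p1 → p3 ∨ p1 ∨ p3) ⊕ ((p3 ⊕ p4) ↔ p1))) = 0, so the formula = 0.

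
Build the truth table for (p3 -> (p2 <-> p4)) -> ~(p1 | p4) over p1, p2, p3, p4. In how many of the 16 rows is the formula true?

p1  p2  p3  p4     (p2 <-> p4)  (p3 -> (p2 <-> p4))  (p1 | p4)  ~(p1 | p4)  φ
F   F   F   F           T                T               F          T       T
F   F   F   T           F                T               T          F       F
F   F   T   F           T                T               F          T       T
F   F   T   T           F                F               T          F       T
F   T   F   F           F                T               F          T       T
F   T   F   T           T                T               T          F       F
F   T   T   F           F                F               F          T       T
F   T   T   T           T                T               T          F       F
T   F   F   F           T                T               T          F       F
T   F   F   T           F                T               T          F       F
T   F   T   F           T                T               T          F       F
T   F   T   T           F                F               T          F       T
T   T   F   F           F                T               T          F       F
T   T   F   T           T                T               T          F       F
T   T   T   F           F                F               T          F       T
T   T   T   T           T                T               T          F       F
The formula is true on 7 of the 16 rows.

7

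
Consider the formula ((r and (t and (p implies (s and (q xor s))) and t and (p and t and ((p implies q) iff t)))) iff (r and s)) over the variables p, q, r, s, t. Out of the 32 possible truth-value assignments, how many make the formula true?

p | q | r | s | t | φ
- | - | - | - | - | -
T | T | T | T | T | F
T | T | T | T | F | F
T | T | T | F | T | T
T | T | T | F | F | T
T | T | F | T | T | T
T | T | F | T | F | T
T | T | F | F | T | T
T | T | F | F | F | T
T | F | T | T | T | F
T | F | T | T | F | F
T | F | T | F | T | T
T | F | T | F | F | T
T | F | F | T | T | T
T | F | F | T | F | T
T | F | F | F | T | T
T | F | F | F | F | T
F | T | T | T | T | F
F | T | T | T | F | F
F | T | T | F | T | T
F | T | T | F | F | T
F | T | F | T | T | T
F | T | F | T | F | T
F | T | F | F | T | T
F | T | F | F | F | T
F | F | T | T | T | F
F | F | T | T | F | F
F | F | T | F | T | T
F | F | T | F | F | T
F | F | F | T | T | T
F | F | F | T | F | T
F | F | F | F | T | T
F | F | F | F | F | T
The formula is true on 24 of the 32 rows.

24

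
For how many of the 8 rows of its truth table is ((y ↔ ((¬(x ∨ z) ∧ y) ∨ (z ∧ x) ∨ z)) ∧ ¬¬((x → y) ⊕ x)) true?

  x   |   y   |   z   ||   φ  
 True |  True |  True || False
 True |  True | False || False
 True | False |  True || False
 True | False | False ||  True
False |  True |  True ||  True
False |  True | False ||  True
False | False |  True || False
False | False | False ||  True
The formula is true on 4 of the 8 rows.

4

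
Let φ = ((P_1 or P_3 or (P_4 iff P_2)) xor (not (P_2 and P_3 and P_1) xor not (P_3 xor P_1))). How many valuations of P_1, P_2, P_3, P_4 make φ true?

 P_1  |  P_2  |  P_3  |  P_4  | (P_4 iff P_2) | (P_2 and P_3 and P_1) | not (P_2 and P_3 and P_1) | (P_3 xor P_1) | not (P_3 xor P_1) |   φ  
----- | ----- | ----- | ----- | ------------- | --------------------- | ------------------------- | ------------- | ----------------- | -----
False | False | False | False |      True     |         False         |            True           |     False     |        True       |  True
False | False | False |  True |     False     |         False         |            True           |     False     |        True       | False
False | False |  True | False |      True     |         False         |            True           |      True     |       False       | False
False | False |  True |  True |     False     |         False         |            True           |      True     |       False       | False
False |  True | False | False |     False     |         False         |            True           |     False     |        True       | False
False |  True | False |  True |      True     |         False         |            True           |     False     |        True       |  True
False |  True |  True | False |     False     |         False         |            True           |      True     |       False       | False
False |  True |  True |  True |      True     |         False         |            True           |      True     |       False       | False
 True | False | False | False |      True     |         False         |            True           |      True     |       False       | False
 True | False | False |  True |     False     |         False         |            True           |      True     |       False       | False
 True | False |  True | False |      True     |         False         |            True           |     False     |        True       |  True
 True | False |  True |  True |     False     |         False         |            True           |     False     |        True       |  True
 True |  True | False | False |     False     |         False         |            True           |      True     |       False       | False
 True |  True | False |  True |      True     |         False         |            True           |      True     |       False       | False
 True |  True |  True | False |     False     |          True         |           False           |     False     |        True       | False
 True |  True |  True |  True |      True     |          True         |           False           |     False     |        True       | False
The formula is true on 4 of the 16 rows.

4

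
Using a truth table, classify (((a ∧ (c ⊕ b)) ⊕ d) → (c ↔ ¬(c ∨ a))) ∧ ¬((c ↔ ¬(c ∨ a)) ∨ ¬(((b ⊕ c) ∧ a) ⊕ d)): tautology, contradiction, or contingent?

contradiction

  a   |   b   |   c   |   d   || (c ⊕ b) | (a ∧ (c ⊕ b)) | ((a ∧ (c ⊕ b)) ⊕ d) | (c ∨ a) | ¬(c ∨ a) | (c ↔ ¬(c ∨ a)) | (b ⊕ c) | ((b ⊕ c) ∧ a) | (((b ⊕ c) ∧ a) ⊕ d) | ¬(((b ⊕ c) ∧ a) ⊕ d) |   φ  
False | False | False | False ||  False  |     False     |        False        |  False  |   True   |     False      |  False  |     False     |        False        |         True         | False
False | False | False |  True ||  False  |     False     |         True        |  False  |   True   |     False      |  False  |     False     |         True        |        False         | False
False | False |  True | False ||   True  |     False     |        False        |   True  |  False   |     False      |   True  |     False     |        False        |         True         | False
False | False |  True |  True ||   True  |     False     |         True        |   True  |  False   |     False      |   True  |     False     |         True        |        False         | False
False |  True | False | False ||   True  |     False     |        False        |  False  |   True   |     False      |   True  |     False     |        False        |         True         | False
False |  True | False |  True ||   True  |     False     |         True        |  False  |   True   |     False      |   True  |     False     |         True        |        False         | False
False |  True |  True | False ||  False  |     False     |        False        |   True  |  False   |     False      |  False  |     False     |        False        |         True         | False
False |  True |  True |  True ||  False  |     False     |         True        |   True  |  False   |     False      |  False  |     False     |         True        |        False         | False
 True | False | False | False ||  False  |     False     |        False        |   True  |  False   |      True      |  False  |     False     |        False        |         True         | False
 True | False | False |  True ||  False  |     False     |         True        |   True  |  False   |      True      |  False  |     False     |         True        |        False         | False
 True | False |  True | False ||   True  |      True     |         True        |   True  |  False   |     False      |   True  |      True     |         True        |        False         | False
 True | False |  True |  True ||   True  |      True     |        False        |   True  |  False   |     False      |   True  |      True     |        False        |         True         | False
 True |  True | False | False ||   True  |      True     |         True        |   True  |  False   |      True      |   True  |      True     |         True        |        False         | False
 True |  True | False |  True ||   True  |      True     |        False        |   True  |  False   |      True      |   True  |      True     |        False        |         True         | False
 True |  True |  True | False ||  False  |     False     |        False        |   True  |  False   |     False      |  False  |     False     |        False        |         True         | False
 True |  True |  True |  True ||  False  |     False     |         True        |   True  |  False   |     False      |  False  |     False     |         True        |        False         | False
Every row is False, so the formula is a contradiction.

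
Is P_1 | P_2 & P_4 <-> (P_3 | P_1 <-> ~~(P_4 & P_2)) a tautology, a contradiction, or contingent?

P_1  P_2  P_3  P_4     (P_2 & P_4)  (P_1 | (P_2 & P_4))  (P_3 | P_1)  (P_4 & P_2)  ~(P_4 & P_2)  ~~(P_4 & P_2)  φ
 1    1    1    1           1                1                1            1            0              1        1
 1    1    1    0           0                1                1            0            1              0        0
 1    1    0    1           1                1                1            1            0              1        1
 1    1    0    0           0                1                1            0            1              0        0
 1    0    1    1           0                1                1            0            1              0        0
 1    0    1    0           0                1                1            0            1              0        0
 1    0    0    1           0                1                1            0            1              0        0
 1    0    0    0           0                1                1            0            1              0        0
 0    1    1    1           1                1                1            1            0              1        1
 0    1    1    0           0                0                1            0            1              0        1
 0    1    0    1           1                1                0            1            0              1        0
 0    1    0    0           0                0                0            0            1              0        0
 0    0    1    1           0                0                1            0            1              0        1
 0    0    1    0           0                0                1            0            1              0        1
 0    0    0    1           0                0                0            0            1              0        0
 0    0    0    0           0                0                0            0            1              0        0
6 of 16 rows are 1, so the formula is contingent.

contingent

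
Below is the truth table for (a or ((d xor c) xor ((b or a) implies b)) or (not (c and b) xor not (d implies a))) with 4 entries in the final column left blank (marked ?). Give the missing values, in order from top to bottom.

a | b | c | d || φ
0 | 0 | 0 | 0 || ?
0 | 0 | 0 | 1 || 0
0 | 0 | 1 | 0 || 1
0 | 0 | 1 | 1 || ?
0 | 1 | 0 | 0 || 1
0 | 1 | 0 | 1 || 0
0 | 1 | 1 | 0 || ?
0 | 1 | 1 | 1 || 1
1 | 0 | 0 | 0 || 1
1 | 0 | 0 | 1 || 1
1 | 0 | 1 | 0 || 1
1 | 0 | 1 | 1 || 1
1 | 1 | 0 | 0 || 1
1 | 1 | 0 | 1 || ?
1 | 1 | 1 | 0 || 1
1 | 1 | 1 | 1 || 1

Row a=0, b=0, c=0, d=0: ((d xor c) xor ((b or a) implies b)) = 1, (not (c and b) xor not (d implies a)) = 1, so the formula = 1.
Row a=0, b=0, c=1, d=1: ((d xor c) xor ((b or a) implies b)) = 1, (not (c and b) xor not (d implies a)) = 0, so the formula = 1.
Row a=0, b=1, c=1, d=0: ((d xor c) xor ((b or a) implies b)) = 0, (not (c and b) xor not (d implies a)) = 0, so the formula = 0.
Row a=1, b=1, c=0, d=1: ((d xor c) xor ((b or a) implies b)) = 0, (not (c and b) xor not (d implies a)) = 1, so the formula = 1.

1, 1, 0, 1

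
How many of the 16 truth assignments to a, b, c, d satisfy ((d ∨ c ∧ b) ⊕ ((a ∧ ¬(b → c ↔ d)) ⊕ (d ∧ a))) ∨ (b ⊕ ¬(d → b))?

a | b | c | d || (c ∧ b) | (d ∨ (c ∧ b)) | (b → c) | ((b → c) ↔ d) | ¬((b → c) ↔ d) | (a ∧ ¬((b → c) ↔ d)) | (d ∧ a) | (d → b) | ¬(d → b) | (b ⊕ ¬(d → b)) | φ
F | F | F | F ||    F    |       F       |    T    |       F       |       T        |          F           |    F    |    T    |    F     |       F        | F
F | F | F | T ||    F    |       T       |    T    |       T       |       F        |          F           |    F    |    F    |    T     |       T        | T
F | F | T | F ||    F    |       F       |    T    |       F       |       T        |          F           |    F    |    T    |    F     |       F        | F
F | F | T | T ||    F    |       T       |    T    |       T       |       F        |          F           |    F    |    F    |    T     |       T        | T
F | T | F | F ||    F    |       F       |    F    |       T       |       F        |          F           |    F    |    T    |    F     |       T        | T
F | T | F | T ||    F    |       T       |    F    |       F       |       T        |          F           |    F    |    T    |    F     |       T        | T
F | T | T | F ||    T    |       T       |    T    |       F       |       T        |          F           |    F    |    T    |    F     |       T        | T
F | T | T | T ||    T    |       T       |    T    |       T       |       F        |          F           |    F    |    T    |    F     |       T        | T
T | F | F | F ||    F    |       F       |    T    |       F       |       T        |          T           |    F    |    T    |    F     |       F        | T
T | F | F | T ||    F    |       T       |    T    |       T       |       F        |          F           |    T    |    F    |    T     |       T        | T
T | F | T | F ||    F    |       F       |    T    |       F       |       T        |          T           |    F    |    T    |    F     |       F        | T
T | F | T | T ||    F    |       T       |    T    |       T       |       F        |          F           |    T    |    F    |    T     |       T        | T
T | T | F | F ||    F    |       F       |    F    |       T       |       F        |          F           |    F    |    T    |    F     |       T        | T
T | T | F | T ||    F    |       T       |    F    |       F       |       T        |          T           |    T    |    T    |    F     |       T        | T
T | T | T | F ||    T    |       T       |    T    |       F       |       T        |          T           |    F    |    T    |    F     |       T        | T
T | T | T | T ||    T    |       T       |    T    |       T       |       F        |          F           |    T    |    T    |    F     |       T        | T
The formula is true on 14 of the 16 rows.

14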